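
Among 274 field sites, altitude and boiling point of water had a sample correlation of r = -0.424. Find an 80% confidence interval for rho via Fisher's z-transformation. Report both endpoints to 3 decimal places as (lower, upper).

(-0.486, -0.358)

Fisher z: z_r = atanh(r) = ½·ln((1+(-0.424))/(1−(-0.424))) = -0.452559
SE(z) = 1/√(n−3) = 1/√271 = 0.060746
80% ⇒ z* = 1.282; margin = 1.282·0.060746 = 0.077876
CI on z-scale: (-0.530435, -0.374683)
Back-transform: tanh(-0.530435) = -0.485714, tanh(-0.374683) = -0.358081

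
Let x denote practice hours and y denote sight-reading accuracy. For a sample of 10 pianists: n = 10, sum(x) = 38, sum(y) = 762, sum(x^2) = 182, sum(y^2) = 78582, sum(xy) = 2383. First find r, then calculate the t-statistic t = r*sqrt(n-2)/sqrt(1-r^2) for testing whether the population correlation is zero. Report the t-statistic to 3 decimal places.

-2.033

Numerator: nΣxy − (Σx)(Σy) = 10·2383 − (38)(762) = -5126
Denominator: √[(nΣx²−(Σx)²)(nΣy²−(Σy)²)]
  nΣx²−(Σx)² = 10·182 − 1444 = 376;  nΣy²−(Σy)² = 10·78582 − 580644 = 205176
  √(376·205176) = √77146176 = 8783.2896
r = -5126 / 8783.2896 = -0.5836
t = r·√(n−2)/√(1−r²) = -0.5836·√8 / √(1−0.340589) = -1.650670 / 0.812041 = -2.033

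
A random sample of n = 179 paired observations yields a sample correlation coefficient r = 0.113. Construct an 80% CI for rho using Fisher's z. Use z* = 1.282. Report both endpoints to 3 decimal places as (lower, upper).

z_r = atanh(0.113) = 0.113485;  SE = 1/√(n−3) = 1/√176 = 0.075378
z-limits: 0.113485 ± 1.282·0.075378 = 0.113485 ± 0.096635 = [0.016850, 0.210120]
ρ-limits: (tanh 0.016850, tanh 0.210120) = (0.017, 0.207)

(0.017, 0.207)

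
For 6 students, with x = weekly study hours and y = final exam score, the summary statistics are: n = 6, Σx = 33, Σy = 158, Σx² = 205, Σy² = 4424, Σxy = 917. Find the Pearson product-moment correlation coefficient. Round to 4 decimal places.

0.6102

Numerator: nΣxy − (Σx)(Σy) = 6·917 − (33)(158) = 288
Denominator: √[(nΣx²−(Σx)²)(nΣy²−(Σy)²)]
  nΣx²−(Σx)² = 6·205 − 1089 = 141;  nΣy²−(Σy)² = 6·4424 − 24964 = 1580
  √(141·1580) = √222780 = 471.9958
r = 288 / 471.9958 = 0.6102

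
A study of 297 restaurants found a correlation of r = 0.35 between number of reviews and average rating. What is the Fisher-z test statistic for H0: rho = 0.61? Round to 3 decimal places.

-5.889

Fisher z: atanh(0.35) = 0.365444, atanh(0.61) = 0.708921
z = (z_r − z_0)·√(n−3) = (0.365444 − 0.708921)·√294 = -0.343477 · 17.146428 = -5.889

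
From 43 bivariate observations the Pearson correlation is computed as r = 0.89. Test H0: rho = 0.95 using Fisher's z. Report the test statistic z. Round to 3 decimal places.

z_r = atanh(0.89) = 1.421926,  z_0 = atanh(0.95) = 1.831781
SE = 1/√(n−3) = 1/√40 = 0.158114
z = (z_r − z_0)/SE = (1.421926 − 1.831781) / 0.158114 = -0.409855 / 0.158114 = -2.592

-2.592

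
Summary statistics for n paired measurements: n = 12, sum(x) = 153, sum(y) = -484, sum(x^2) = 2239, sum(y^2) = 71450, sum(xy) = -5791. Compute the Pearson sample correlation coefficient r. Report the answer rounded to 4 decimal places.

S_xy = nΣxy − ΣxΣy = 12·(-5791) − 153·(-484) = -69492 − (-74052) = 4560
S_xx = nΣx² − (Σx)² = 12·2239 − 153² = 26868 − 23409 = 3459
S_yy = nΣy² − (Σy)² = 12·71450 − (-484)² = 857400 − 234256 = 623144
r = S_xy / √(S_xx·S_yy) = 4560 / √(3459·623144) = 4560 / √2155455096 = 4560 / 46426.8790 = 0.0982

0.0982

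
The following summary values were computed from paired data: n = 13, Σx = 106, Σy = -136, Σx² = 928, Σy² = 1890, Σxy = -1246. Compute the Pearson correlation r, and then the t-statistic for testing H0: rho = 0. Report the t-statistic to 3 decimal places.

Numerator: nΣxy − (Σx)(Σy) = 13·(-1246) − (106)(-136) = -1782
Denominator: √[(nΣx²−(Σx)²)(nΣy²−(Σy)²)]
  nΣx²−(Σx)² = 13·928 − 11236 = 828;  nΣy²−(Σy)² = 13·1890 − 18496 = 6074
  √(828·6074) = √5029272 = 2242.6038
r = -1782 / 2242.6038 = -0.7946
t = r·√(n−2)/√(1−r²) = -0.7946·√11 / √(1−0.631389) = -2.635390 / 0.607133 = -4.341

-4.341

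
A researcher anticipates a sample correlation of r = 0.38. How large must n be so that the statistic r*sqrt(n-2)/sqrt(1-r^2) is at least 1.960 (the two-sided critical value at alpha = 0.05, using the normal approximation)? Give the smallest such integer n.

25

r√(n−2)/√(1−r²) ≥ 1.960  ⇔  n−2 ≥ (1.960)²·(1−r²)/r²
(1−r²)/r² = (1−0.1444)/0.1444 = 5.9252
n ≥ 2 + 3.8416·5.9252 = 2 + 22.7622 = 24.7622
⌈24.7622⌉ = 25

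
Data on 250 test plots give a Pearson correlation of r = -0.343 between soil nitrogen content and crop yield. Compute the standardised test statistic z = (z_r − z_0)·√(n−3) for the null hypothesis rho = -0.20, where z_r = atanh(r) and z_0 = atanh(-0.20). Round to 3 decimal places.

z_r = atanh(-0.343) = -0.357489,  z_0 = atanh(-0.20) = -0.202733
SE = 1/√(n−3) = 1/√247 = 0.063628
z = (z_r − z_0)/SE = (-0.357489 − (-0.202733)) / 0.063628 = -0.154756 / 0.063628 = -2.432

-2.432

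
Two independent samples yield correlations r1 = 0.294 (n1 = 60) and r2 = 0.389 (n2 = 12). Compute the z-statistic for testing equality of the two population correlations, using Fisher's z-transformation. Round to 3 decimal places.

z1 = atanh(0.294) = 0.302939,  z2 = atanh(0.389) = 0.410621
SE = √(1/(n1−3) + 1/(n2−3)) = √(1/57 + 1/9) = √(0.0175439 + 0.1111111) = √0.1286550 = 0.358685
z = (z1 − z2)/SE = (0.302939 − 0.410621) / 0.358685 = -0.107682 / 0.358685 = -0.300

-0.300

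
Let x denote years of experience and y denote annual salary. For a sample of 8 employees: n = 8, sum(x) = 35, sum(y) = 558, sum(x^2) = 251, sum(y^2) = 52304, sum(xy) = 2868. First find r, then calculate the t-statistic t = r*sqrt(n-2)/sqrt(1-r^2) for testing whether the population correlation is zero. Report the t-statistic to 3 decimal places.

S_xy = nΣxy − ΣxΣy = 8·2868 − 35·558 = 22944 − 19530 = 3414
S_xx = nΣx² − (Σx)² = 8·251 − 35² = 2008 − 1225 = 783
S_yy = nΣy² − (Σy)² = 8·52304 − 558² = 418432 − 311364 = 107068
r = S_xy / √(S_xx·S_yy) = 3414 / √(783·107068) = 3414 / √83834244 = 3414 / 9156.1042 = 0.3729
t = r·√(n−2)/√(1−r²) = 0.3729·√6 / √(1−0.139054) = 0.913415 / 0.927872 = 0.984

0.984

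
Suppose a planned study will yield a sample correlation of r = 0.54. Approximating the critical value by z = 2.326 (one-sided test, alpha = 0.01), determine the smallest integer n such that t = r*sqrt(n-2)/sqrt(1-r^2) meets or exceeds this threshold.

16

r√(n−2)/√(1−r²) ≥ 2.326  ⇔  n−2 ≥ (2.326)²·(1−r²)/r²
(1−r²)/r² = (1−0.2916)/0.2916 = 2.4294
n ≥ 2 + 5.410276·2.4294 = 2 + 13.1437 = 15.1437
⌈15.1437⌉ = 16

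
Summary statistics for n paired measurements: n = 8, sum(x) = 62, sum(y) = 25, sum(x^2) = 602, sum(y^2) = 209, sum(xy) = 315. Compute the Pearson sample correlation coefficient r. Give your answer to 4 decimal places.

S_xy = nΣxy − ΣxΣy = 8·315 − 62·25 = 2520 − 1550 = 970
S_xx = nΣx² − (Σx)² = 8·602 − 62² = 4816 − 3844 = 972
S_yy = nΣy² − (Σy)² = 8·209 − 25² = 1672 − 625 = 1047
r = S_xy / √(S_xx·S_yy) = 970 / √(972·1047) = 970 / √1017684 = 970 / 1008.8033 = 0.9615

0.9615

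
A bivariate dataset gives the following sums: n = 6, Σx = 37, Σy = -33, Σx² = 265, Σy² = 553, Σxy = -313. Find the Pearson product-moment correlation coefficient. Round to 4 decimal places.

Numerator: nΣxy − (Σx)(Σy) = 6·(-313) − (37)(-33) = -657
Denominator: √[(nΣx²−(Σx)²)(nΣy²−(Σy)²)]
  nΣx²−(Σx)² = 6·265 − 1369 = 221;  nΣy²−(Σy)² = 6·553 − 1089 = 2229
  √(221·2229) = √492609 = 701.8611
r = -657 / 701.8611 = -0.9361

-0.9361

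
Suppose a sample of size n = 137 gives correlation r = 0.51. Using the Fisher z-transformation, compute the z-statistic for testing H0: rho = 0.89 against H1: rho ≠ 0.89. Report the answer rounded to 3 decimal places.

z_r = atanh(0.51) = 0.562730,  z_0 = atanh(0.89) = 1.421926
SE = 1/√(n−3) = 1/√134 = 0.086387
z = (z_r − z_0)/SE = (0.562730 − 1.421926) / 0.086387 = -0.859196 / 0.086387 = -9.946

-9.946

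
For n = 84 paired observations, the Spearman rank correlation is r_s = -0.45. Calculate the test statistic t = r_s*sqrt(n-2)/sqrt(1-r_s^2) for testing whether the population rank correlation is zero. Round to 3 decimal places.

-4.563

1 − r_s² = 1 − 0.2025 = 0.7975;  √(1−r_s²) = 0.893029
√(n−2) = √82 = 9.055385
t = r_s·√(n−2)/√(1−r_s²) = -0.45 · 9.055385 / 0.893029 = -4.563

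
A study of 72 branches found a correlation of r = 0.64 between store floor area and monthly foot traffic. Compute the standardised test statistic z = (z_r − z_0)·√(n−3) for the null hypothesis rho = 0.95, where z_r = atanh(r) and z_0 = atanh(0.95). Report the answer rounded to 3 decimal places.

Fisher z: atanh(0.64) = 0.758174, atanh(0.95) = 1.831781
z = (z_r − z_0)·√(n−3) = (0.758174 − 1.831781)·√69 = -1.073607 · 8.306624 = -8.918

-8.918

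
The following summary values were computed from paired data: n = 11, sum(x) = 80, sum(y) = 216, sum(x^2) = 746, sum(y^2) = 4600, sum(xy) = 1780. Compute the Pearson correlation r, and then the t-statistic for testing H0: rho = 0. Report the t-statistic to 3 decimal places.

5.097

S_xy = nΣxy − ΣxΣy = 11·1780 − 80·216 = 19580 − 17280 = 2300
S_xx = nΣx² − (Σx)² = 11·746 − 80² = 8206 − 6400 = 1806
S_yy = nΣy² − (Σy)² = 11·4600 − 216² = 50600 − 46656 = 3944
r = S_xy / √(S_xx·S_yy) = 2300 / √(1806·3944) = 2300 / √7122864 = 2300 / 2668.8694 = 0.8618
t = r·√(n−2)/√(1−r²) = 0.8618·√9 / √(1−0.742699) = 2.585400 / 0.507248 = 5.097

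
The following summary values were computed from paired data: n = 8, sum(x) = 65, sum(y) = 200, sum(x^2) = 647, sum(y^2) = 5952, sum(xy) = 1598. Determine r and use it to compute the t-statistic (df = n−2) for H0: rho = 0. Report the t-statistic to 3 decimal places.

S_xy = nΣxy − ΣxΣy = 8·1598 − 65·200 = 12784 − 13000 = -216
S_xx = nΣx² − (Σx)² = 8·647 − 65² = 5176 − 4225 = 951
S_yy = nΣy² − (Σy)² = 8·5952 − 200² = 47616 − 40000 = 7616
r = S_xy / √(S_xx·S_yy) = -216 / √(951·7616) = -216 / √7242816 = -216 / 2691.2480 = -0.0803
t = r·√(n−2)/√(1−r²) = -0.0803·√6 / √(1−0.006448) = -0.196694 / 0.996771 = -0.197

-0.197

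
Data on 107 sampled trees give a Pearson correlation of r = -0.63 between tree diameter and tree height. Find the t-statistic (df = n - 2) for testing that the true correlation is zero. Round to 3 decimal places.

1 − r² = 1 − 0.3969 = 0.6031;  √(1−r²) = 0.776595
√(n−2) = √105 = 10.246951
t = r·√(n−2)/√(1−r²) = -0.63 · 10.246951 / 0.776595 = -8.313

-8.313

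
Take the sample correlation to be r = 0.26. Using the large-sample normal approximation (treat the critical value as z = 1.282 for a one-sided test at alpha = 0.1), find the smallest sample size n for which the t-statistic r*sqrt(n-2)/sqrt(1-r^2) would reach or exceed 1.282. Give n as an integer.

Need r·√(n−2)/√(1−r²) ≥ 1.282
√(n−2) ≥ 1.282·√(1−0.0676) / 0.26 = 1.282·0.965609 / 0.26 = 4.7612
n−2 ≥ 22.6690  ⇒  n ≥ 24.6690
Smallest integer n = 25

25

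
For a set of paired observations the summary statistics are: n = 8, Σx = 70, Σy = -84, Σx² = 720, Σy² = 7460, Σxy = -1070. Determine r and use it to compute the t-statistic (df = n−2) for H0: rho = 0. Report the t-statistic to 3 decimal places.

-1.064

Numerator: nΣxy − (Σx)(Σy) = 8·(-1070) − (70)(-84) = -2680
Denominator: √[(nΣx²−(Σx)²)(nΣy²−(Σy)²)]
  nΣx²−(Σx)² = 8·720 − 4900 = 860;  nΣy²−(Σy)² = 8·7460 − 7056 = 52624
  √(860·52624) = √45256640 = 6727.3056
r = -2680 / 6727.3056 = -0.3984
t = r·√(n−2)/√(1−r²) = -0.3984·√6 / √(1−0.158723) = -0.975877 / 0.917212 = -1.064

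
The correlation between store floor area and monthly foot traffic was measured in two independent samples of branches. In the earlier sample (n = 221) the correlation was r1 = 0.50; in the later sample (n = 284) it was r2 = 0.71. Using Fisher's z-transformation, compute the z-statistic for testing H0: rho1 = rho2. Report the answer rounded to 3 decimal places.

-3.744

z1 = atanh(0.50) = 0.549306,  z2 = atanh(0.71) = 0.887184
SE = √(1/(n1−3) + 1/(n2−3)) = √(1/218 + 1/281) = √(0.0045872 + 0.0035587) = √0.0081459 = 0.090255
z = (z1 − z2)/SE = (0.549306 − 0.887184) / 0.090255 = -0.337878 / 0.090255 = -3.744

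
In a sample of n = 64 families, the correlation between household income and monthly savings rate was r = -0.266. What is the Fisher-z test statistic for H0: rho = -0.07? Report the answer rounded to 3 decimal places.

z_r = atanh(-0.266) = -0.272554,  z_0 = atanh(-0.07) = -0.070115
SE = 1/√(n−3) = 1/√61 = 0.128037
z = (z_r − z_0)/SE = (-0.272554 − (-0.070115)) / 0.128037 = -0.202439 / 0.128037 = -1.581

-1.581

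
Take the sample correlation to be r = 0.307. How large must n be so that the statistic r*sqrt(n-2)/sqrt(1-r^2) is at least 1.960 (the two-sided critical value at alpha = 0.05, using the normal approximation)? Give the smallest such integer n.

39

Need r·√(n−2)/√(1−r²) ≥ 1.960
√(n−2) ≥ 1.960·√(1−0.094249) / 0.307 = 1.960·0.951710 / 0.307 = 6.0761
n−2 ≥ 36.9190  ⇒  n ≥ 38.9190
Smallest integer n = 39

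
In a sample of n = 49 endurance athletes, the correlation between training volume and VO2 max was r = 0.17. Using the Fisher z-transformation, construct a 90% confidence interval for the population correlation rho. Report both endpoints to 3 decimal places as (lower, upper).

Fisher z: z_r = atanh(r) = ½·ln((1+0.17)/(1−0.17)) = 0.171667
SE(z) = 1/√(n−3) = 1/√46 = 0.147442
90% ⇒ z* = 1.645; margin = 1.645·0.147442 = 0.242542
CI on z-scale: (-0.070875, 0.414209)
Back-transform: tanh(-0.070875) = -0.070757, tanh(0.414209) = 0.392041

(-0.071, 0.392)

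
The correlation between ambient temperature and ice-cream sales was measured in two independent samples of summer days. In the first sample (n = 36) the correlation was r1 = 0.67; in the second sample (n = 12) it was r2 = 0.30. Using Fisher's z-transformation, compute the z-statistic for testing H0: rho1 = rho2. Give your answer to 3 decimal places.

1.333

z1 = atanh(0.67) = 0.810743,  z2 = atanh(0.30) = 0.309520
SE = √(1/(n1−3) + 1/(n2−3)) = √(1/33 + 1/9) = √(0.0303030 + 0.1111111) = √0.1414141 = 0.376051
z = (z1 − z2)/SE = (0.810743 − 0.309520) / 0.376051 = 0.501223 / 0.376051 = 1.333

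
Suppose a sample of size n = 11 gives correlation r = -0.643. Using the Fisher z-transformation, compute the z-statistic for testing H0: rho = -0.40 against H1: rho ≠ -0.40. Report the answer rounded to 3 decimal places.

Fisher z: atanh(-0.643) = -0.763272, atanh(-0.40) = -0.423649
z = (z_r − z_0)·√(n−3) = (-0.763272 − (-0.423649))·√8 = -0.339623 · 2.828427 = -0.961

-0.961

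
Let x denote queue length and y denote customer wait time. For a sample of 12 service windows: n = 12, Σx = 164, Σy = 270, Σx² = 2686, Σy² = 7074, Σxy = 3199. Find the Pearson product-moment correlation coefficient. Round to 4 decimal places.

-0.7367

S_xy = nΣxy − ΣxΣy = 12·3199 − 164·270 = 38388 − 44280 = -5892
S_xx = nΣx² − (Σx)² = 12·2686 − 164² = 32232 − 26896 = 5336
S_yy = nΣy² − (Σy)² = 12·7074 − 270² = 84888 − 72900 = 11988
r = S_xy / √(S_xx·S_yy) = -5892 / √(5336·11988) = -5892 / √63967968 = -5892 / 7997.9977 = -0.7367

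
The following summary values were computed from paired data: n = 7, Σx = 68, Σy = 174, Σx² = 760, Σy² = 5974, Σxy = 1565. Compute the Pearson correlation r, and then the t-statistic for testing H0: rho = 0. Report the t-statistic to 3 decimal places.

-0.728

Numerator: nΣxy − (Σx)(Σy) = 7·1565 − (68)(174) = -877
Denominator: √[(nΣx²−(Σx)²)(nΣy²−(Σy)²)]
  nΣx²−(Σx)² = 7·760 − 4624 = 696;  nΣy²−(Σy)² = 7·5974 − 30276 = 11542
  √(696·11542) = √8033232 = 2834.2957
r = -877 / 2834.2957 = -0.3094
t = r·√(n−2)/√(1−r²) = -0.3094·√5 / √(1−0.095728) = -0.691839 / 0.950932 = -0.728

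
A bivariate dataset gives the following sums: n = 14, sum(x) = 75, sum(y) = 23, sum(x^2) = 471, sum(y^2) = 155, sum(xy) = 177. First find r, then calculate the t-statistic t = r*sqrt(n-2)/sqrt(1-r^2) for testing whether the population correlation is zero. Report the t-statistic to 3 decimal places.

Numerator: nΣxy − (Σx)(Σy) = 14·177 − (75)(23) = 753
Denominator: √[(nΣx²−(Σx)²)(nΣy²−(Σy)²)]
  nΣx²−(Σx)² = 14·471 − 5625 = 969;  nΣy²−(Σy)² = 14·155 − 529 = 1641
  √(969·1641) = √1590129 = 1261.0032
r = 753 / 1261.0032 = 0.5971
t = r·√(n−2)/√(1−r²) = 0.5971·√12 / √(1−0.356528) = 2.068415 / 0.802167 = 2.579

2.579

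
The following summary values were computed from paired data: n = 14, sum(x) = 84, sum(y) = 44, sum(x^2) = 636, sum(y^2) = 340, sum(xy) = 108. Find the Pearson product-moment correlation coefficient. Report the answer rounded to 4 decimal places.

Numerator: nΣxy − (Σx)(Σy) = 14·108 − (84)(44) = -2184
Denominator: √[(nΣx²−(Σx)²)(nΣy²−(Σy)²)]
  nΣx²−(Σx)² = 14·636 − 7056 = 1848;  nΣy²−(Σy)² = 14·340 − 1936 = 2824
  √(1848·2824) = √5218752 = 2284.4588
r = -2184 / 2284.4588 = -0.9560

-0.9560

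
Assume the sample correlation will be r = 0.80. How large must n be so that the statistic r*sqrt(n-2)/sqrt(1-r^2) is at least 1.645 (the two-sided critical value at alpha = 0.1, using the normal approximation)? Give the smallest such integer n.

r√(n−2)/√(1−r²) ≥ 1.645  ⇔  n−2 ≥ (1.645)²·(1−r²)/r²
(1−r²)/r² = (1−0.6400)/0.6400 = 0.5625
n ≥ 2 + 2.706025·0.5625 = 2 + 1.5221 = 3.5221
⌈3.5221⌉ = 4

4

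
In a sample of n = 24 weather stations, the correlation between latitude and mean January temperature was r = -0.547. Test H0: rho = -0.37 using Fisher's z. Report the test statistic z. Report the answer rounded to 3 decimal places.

z_r = atanh(-0.547) = -0.614090,  z_0 = atanh(-0.37) = -0.388423
SE = 1/√(n−3) = 1/√21 = 0.218218
z = (z_r − z_0)/SE = (-0.614090 − (-0.388423)) / 0.218218 = -0.225667 / 0.218218 = -1.034

-1.034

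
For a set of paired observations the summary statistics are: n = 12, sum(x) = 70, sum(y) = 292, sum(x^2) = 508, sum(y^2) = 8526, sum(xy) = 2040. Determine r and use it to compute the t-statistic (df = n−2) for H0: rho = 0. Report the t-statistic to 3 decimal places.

6.334

Numerator: nΣxy − (Σx)(Σy) = 12·2040 − (70)(292) = 4040
Denominator: √[(nΣx²−(Σx)²)(nΣy²−(Σy)²)]
  nΣx²−(Σx)² = 12·508 − 4900 = 1196;  nΣy²−(Σy)² = 12·8526 − 85264 = 17048
  √(1196·17048) = √20389408 = 4515.4632
r = 4040 / 4515.4632 = 0.8947
t = r·√(n−2)/√(1−r²) = 0.8947·√10 / √(1−0.800488) = 2.829290 / 0.446668 = 6.334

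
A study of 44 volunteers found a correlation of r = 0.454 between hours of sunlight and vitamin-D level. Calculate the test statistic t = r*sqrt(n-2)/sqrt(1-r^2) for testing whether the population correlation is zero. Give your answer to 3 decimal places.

3.302

t = r·√(n−2) / √(1−r²) with r = 0.454, n = 44
  = 0.454·√42 / √(1 − 0.206116)
  = 0.454·6.480741 / 0.891002
  = 2.942256 / 0.891002 = 3.302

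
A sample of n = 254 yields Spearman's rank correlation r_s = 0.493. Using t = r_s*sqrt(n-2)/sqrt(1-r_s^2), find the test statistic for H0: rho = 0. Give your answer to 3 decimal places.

1 − r_s² = 1 − 0.243049 = 0.756951;  √(1−r_s²) = 0.870029
√(n−2) = √252 = 15.874508
t = r_s·√(n−2)/√(1−r_s²) = 0.493 · 15.874508 / 0.870029 = 8.995

8.995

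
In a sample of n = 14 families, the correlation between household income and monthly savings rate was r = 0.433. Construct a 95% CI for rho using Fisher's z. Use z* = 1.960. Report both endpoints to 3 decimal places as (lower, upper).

(-0.127, 0.784)

Fisher z: z_r = atanh(r) = ½·ln((1+0.433)/(1−0.433)) = 0.463583
SE(z) = 1/√(n−3) = 1/√11 = 0.301511
95% ⇒ z* = 1.960; margin = 1.960·0.301511 = 0.590962
CI on z-scale: (-0.127379, 1.054545)
Back-transform: tanh(-0.127379) = -0.126695, tanh(1.054545) = 0.783567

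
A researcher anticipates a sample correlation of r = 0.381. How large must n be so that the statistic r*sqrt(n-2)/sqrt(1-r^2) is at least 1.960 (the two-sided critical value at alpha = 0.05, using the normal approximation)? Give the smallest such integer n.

25

Need r·√(n−2)/√(1−r²) ≥ 1.960
√(n−2) ≥ 1.960·√(1−0.145161) / 0.381 = 1.960·0.924575 / 0.381 = 4.7563
n−2 ≥ 22.6224  ⇒  n ≥ 24.6224
Smallest integer n = 25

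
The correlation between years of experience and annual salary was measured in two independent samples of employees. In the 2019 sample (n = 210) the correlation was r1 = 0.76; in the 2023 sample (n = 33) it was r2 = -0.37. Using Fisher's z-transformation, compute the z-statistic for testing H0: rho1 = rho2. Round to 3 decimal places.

7.088

Fisher z-transforms: z1 = atanh(0.76) = 0.996215, z2 = atanh(-0.37) = -0.388423; difference d = 1.384638
Var(d) = 1/207 + 1/30 = 0.0048309 + 0.0333333 = 0.0381642
z = d/√Var(d) = 1.384638 / √0.0381642 = 1.384638 / 0.195357 = 7.088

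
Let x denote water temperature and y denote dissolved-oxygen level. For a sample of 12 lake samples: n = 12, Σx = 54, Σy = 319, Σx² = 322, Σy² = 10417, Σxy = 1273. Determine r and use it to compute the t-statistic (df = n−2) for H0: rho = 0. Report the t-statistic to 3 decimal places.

-1.444

Numerator: nΣxy − (Σx)(Σy) = 12·1273 − (54)(319) = -1950
Denominator: √[(nΣx²−(Σx)²)(nΣy²−(Σy)²)]
  nΣx²−(Σx)² = 12·322 − 2916 = 948;  nΣy²−(Σy)² = 12·10417 − 101761 = 23243
  √(948·23243) = √22034364 = 4694.0775
r = -1950 / 4694.0775 = -0.4154
t = r·√(n−2)/√(1−r²) = -0.4154·√10 / √(1−0.172557) = -1.313610 / 0.909639 = -1.444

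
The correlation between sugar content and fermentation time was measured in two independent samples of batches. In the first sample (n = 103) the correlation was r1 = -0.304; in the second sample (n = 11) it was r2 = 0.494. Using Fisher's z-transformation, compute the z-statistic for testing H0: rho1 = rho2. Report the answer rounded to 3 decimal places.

z1 = atanh(-0.304) = -0.313921,  z2 = atanh(0.494) = 0.541338
SE = √(1/(n1−3) + 1/(n2−3)) = √(1/100 + 1/8) = √(0.0100000 + 0.1250000) = √0.1350000 = 0.367423
z = (z1 − z2)/SE = (-0.313921 − 0.541338) / 0.367423 = -0.855259 / 0.367423 = -2.328

-2.328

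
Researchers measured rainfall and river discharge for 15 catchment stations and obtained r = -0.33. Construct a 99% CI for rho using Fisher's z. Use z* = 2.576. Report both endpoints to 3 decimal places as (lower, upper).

(-0.796, 0.381)

Fisher z: z_r = atanh(r) = ½·ln((1+(-0.33))/(1−(-0.33))) = -0.342828
SE(z) = 1/√(n−3) = 1/√12 = 0.288675
99% ⇒ z* = 2.576; margin = 2.576·0.288675 = 0.743627
CI on z-scale: (-1.086455, 0.400799)
Back-transform: tanh(-1.086455) = -0.795581, tanh(0.400799) = 0.380632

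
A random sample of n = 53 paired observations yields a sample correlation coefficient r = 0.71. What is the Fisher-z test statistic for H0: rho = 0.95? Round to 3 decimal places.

-6.679

Fisher z: atanh(0.71) = 0.887184, atanh(0.95) = 1.831781
z = (z_r − z_0)·√(n−3) = (0.887184 − 1.831781)·√50 = -0.944597 · 7.071068 = -6.679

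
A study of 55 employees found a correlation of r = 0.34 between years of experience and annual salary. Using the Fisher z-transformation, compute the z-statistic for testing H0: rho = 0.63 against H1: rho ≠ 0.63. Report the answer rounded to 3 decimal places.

-2.793

Fisher z: atanh(0.34) = 0.354093, atanh(0.63) = 0.741416
z = (z_r − z_0)·√(n−3) = (0.354093 − 0.741416)·√52 = -0.387323 · 7.211103 = -2.793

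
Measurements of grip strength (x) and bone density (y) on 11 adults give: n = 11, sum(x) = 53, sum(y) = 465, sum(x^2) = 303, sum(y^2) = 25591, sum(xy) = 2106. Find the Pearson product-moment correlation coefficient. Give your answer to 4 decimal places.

-0.2529

Numerator: nΣxy − (Σx)(Σy) = 11·2106 − (53)(465) = -1479
Denominator: √[(nΣx²−(Σx)²)(nΣy²−(Σy)²)]
  nΣx²−(Σx)² = 11·303 − 2809 = 524;  nΣy²−(Σy)² = 11·25591 − 216225 = 65276
  √(524·65276) = √34204624 = 5848.4719
r = -1479 / 5848.4719 = -0.2529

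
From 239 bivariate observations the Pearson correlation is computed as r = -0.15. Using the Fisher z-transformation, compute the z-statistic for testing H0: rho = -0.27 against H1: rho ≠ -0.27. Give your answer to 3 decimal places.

Fisher z: atanh(-0.15) = -0.151140, atanh(-0.27) = -0.276864
z = (z_r − z_0)·√(n−3) = (-0.151140 − (-0.276864))·√236 = 0.125724 · 15.362291 = 1.931

1.931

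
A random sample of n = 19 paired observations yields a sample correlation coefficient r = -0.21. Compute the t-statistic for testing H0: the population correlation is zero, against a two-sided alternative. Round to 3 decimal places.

-0.886

1 − r² = 1 − 0.0441 = 0.9559;  √(1−r²) = 0.977701
√(n−2) = √17 = 4.123106
t = r·√(n−2)/√(1−r²) = -0.21 · 4.123106 / 0.977701 = -0.886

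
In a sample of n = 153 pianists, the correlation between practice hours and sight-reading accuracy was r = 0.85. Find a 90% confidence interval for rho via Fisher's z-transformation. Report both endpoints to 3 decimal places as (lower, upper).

(0.808, 0.883)

Fisher z: z_r = atanh(r) = ½·ln((1+0.85)/(1−0.85)) = 1.256153
SE(z) = 1/√(n−3) = 1/√150 = 0.081650
90% ⇒ z* = 1.645; margin = 1.645·0.081650 = 0.134314
CI on z-scale: (1.121839, 1.390467)
Back-transform: tanh(1.121839) = 0.808208, tanh(1.390467) = 0.883274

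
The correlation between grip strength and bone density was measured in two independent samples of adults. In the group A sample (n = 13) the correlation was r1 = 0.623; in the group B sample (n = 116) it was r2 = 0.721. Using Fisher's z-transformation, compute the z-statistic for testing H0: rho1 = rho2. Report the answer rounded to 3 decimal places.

z1 = atanh(0.623) = 0.729893,  z2 = atanh(0.721) = 0.909725
SE = √(1/(n1−3) + 1/(n2−3)) = √(1/10 + 1/113) = √(0.1000000 + 0.0088496) = √0.1088496 = 0.329924
z = (z1 − z2)/SE = (0.729893 − 0.909725) / 0.329924 = -0.179832 / 0.329924 = -0.545

-0.545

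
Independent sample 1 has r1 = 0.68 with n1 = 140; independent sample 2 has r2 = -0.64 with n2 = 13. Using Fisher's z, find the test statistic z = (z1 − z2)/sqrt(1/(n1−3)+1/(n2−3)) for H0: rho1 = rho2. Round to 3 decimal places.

4.846

z1 = atanh(0.68) = 0.829114,  z2 = atanh(-0.64) = -0.758174
SE = √(1/(n1−3) + 1/(n2−3)) = √(1/137 + 1/10) = √(0.0072993 + 0.1000000) = √0.1072993 = 0.327566
z = (z1 − z2)/SE = (0.829114 − (-0.758174)) / 0.327566 = 1.587288 / 0.327566 = 4.846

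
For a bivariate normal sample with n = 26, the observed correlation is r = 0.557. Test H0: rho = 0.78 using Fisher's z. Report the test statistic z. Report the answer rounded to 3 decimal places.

z_r = atanh(0.557) = 0.628473,  z_0 = atanh(0.78) = 1.045371
SE = 1/√(n−3) = 1/√23 = 0.208514
z = (z_r − z_0)/SE = (0.628473 − 1.045371) / 0.208514 = -0.416898 / 0.208514 = -1.999

-1.999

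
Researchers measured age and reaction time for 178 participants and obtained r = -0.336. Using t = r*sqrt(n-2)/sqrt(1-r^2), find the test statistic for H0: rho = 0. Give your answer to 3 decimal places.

-4.733

t = r·√(n−2) / √(1−r²) with r = -0.336, n = 178
  = -0.336·√176 / √(1 − 0.112896)
  = -0.336·13.266499 / 0.941862
  = -4.457544 / 0.941862 = -4.733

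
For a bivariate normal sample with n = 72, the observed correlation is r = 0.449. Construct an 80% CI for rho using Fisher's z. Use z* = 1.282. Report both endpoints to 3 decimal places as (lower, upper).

(0.318, 0.563)

Fisher z: z_r = atanh(r) = ½·ln((1+0.449)/(1−0.449)) = 0.483447
SE(z) = 1/√(n−3) = 1/√69 = 0.120386
80% ⇒ z* = 1.282; margin = 1.282·0.120386 = 0.154335
CI on z-scale: (0.329112, 0.637782)
Back-transform: tanh(0.329112) = 0.317723, tanh(0.637782) = 0.563387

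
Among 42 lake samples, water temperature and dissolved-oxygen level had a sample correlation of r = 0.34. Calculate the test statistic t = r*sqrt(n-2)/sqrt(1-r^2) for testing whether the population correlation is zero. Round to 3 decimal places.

2.287

1 − r² = 1 − 0.1156 = 0.8844;  √(1−r²) = 0.940425
√(n−2) = √40 = 6.324555
t = r·√(n−2)/√(1−r²) = 0.34 · 6.324555 / 0.940425 = 2.287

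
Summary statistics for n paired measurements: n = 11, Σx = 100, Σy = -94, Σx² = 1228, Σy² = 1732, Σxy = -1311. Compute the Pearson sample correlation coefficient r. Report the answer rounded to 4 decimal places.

-0.8387

Numerator: nΣxy − (Σx)(Σy) = 11·(-1311) − (100)(-94) = -5021
Denominator: √[(nΣx²−(Σx)²)(nΣy²−(Σy)²)]
  nΣx²−(Σx)² = 11·1228 − 10000 = 3508;  nΣy²−(Σy)² = 11·1732 − 8836 = 10216
  √(3508·10216) = √35837728 = 5986.4621
r = -5021 / 5986.4621 = -0.8387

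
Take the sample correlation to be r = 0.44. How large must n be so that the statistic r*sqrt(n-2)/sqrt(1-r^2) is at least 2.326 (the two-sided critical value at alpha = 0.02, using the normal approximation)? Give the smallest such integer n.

25

r√(n−2)/√(1−r²) ≥ 2.326  ⇔  n−2 ≥ (2.326)²·(1−r²)/r²
(1−r²)/r² = (1−0.1936)/0.1936 = 4.1653
n ≥ 2 + 5.410276·4.1653 = 2 + 22.5354 = 24.5354
⌈24.5354⌉ = 25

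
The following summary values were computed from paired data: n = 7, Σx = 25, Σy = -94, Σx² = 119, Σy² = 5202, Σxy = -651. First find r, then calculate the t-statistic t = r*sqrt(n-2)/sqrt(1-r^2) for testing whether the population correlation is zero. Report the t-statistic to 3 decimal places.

-5.305

Numerator: nΣxy − (Σx)(Σy) = 7·(-651) − (25)(-94) = -2207
Denominator: √[(nΣx²−(Σx)²)(nΣy²−(Σy)²)]
  nΣx²−(Σx)² = 7·119 − 625 = 208;  nΣy²−(Σy)² = 7·5202 − 8836 = 27578
  √(208·27578) = √5736224 = 2395.0415
r = -2207 / 2395.0415 = -0.9215
t = r·√(n−2)/√(1−r²) = -0.9215·√5 / √(1−0.849162) = -2.060537 / 0.388379 = -5.305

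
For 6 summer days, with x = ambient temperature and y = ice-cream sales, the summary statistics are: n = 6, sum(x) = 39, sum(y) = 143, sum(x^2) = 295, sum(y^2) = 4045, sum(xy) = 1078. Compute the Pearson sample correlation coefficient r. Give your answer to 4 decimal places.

0.9135

Numerator: nΣxy − (Σx)(Σy) = 6·1078 − (39)(143) = 891
Denominator: √[(nΣx²−(Σx)²)(nΣy²−(Σy)²)]
  nΣx²−(Σx)² = 6·295 − 1521 = 249;  nΣy²−(Σy)² = 6·4045 − 20449 = 3821
  √(249·3821) = √951429 = 975.4122
r = 891 / 975.4122 = 0.9135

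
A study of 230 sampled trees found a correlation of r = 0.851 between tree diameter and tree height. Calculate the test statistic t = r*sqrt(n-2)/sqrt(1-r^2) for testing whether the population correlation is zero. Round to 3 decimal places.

24.468

1 − r² = 1 − 0.724201 = 0.275799;  √(1−r²) = 0.525166
√(n−2) = √228 = 15.099669
t = r·√(n−2)/√(1−r²) = 0.851 · 15.099669 / 0.525166 = 24.468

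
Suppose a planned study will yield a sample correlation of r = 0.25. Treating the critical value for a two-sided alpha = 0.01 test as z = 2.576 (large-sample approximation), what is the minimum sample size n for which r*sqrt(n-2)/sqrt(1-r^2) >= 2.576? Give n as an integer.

102

Need r·√(n−2)/√(1−r²) ≥ 2.576
√(n−2) ≥ 2.576·√(1−0.0625) / 0.25 = 2.576·0.968246 / 0.25 = 9.9768
n−2 ≥ 99.5365  ⇒  n ≥ 101.5365
Smallest integer n = 102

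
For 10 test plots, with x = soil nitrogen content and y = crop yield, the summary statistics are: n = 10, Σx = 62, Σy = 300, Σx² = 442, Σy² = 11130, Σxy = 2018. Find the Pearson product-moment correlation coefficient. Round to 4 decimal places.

0.4511

Numerator: nΣxy − (Σx)(Σy) = 10·2018 − (62)(300) = 1580
Denominator: √[(nΣx²−(Σx)²)(nΣy²−(Σy)²)]
  nΣx²−(Σx)² = 10·442 − 3844 = 576;  nΣy²−(Σy)² = 10·11130 − 90000 = 21300
  √(576·21300) = √12268800 = 3502.6847
r = 1580 / 3502.6847 = 0.4511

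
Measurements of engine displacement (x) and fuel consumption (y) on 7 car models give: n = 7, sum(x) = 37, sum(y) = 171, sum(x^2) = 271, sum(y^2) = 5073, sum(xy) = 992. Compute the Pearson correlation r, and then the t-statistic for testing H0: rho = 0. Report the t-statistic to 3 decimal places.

0.806

Numerator: nΣxy − (Σx)(Σy) = 7·992 − (37)(171) = 617
Denominator: √[(nΣx²−(Σx)²)(nΣy²−(Σy)²)]
  nΣx²−(Σx)² = 7·271 − 1369 = 528;  nΣy²−(Σy)² = 7·5073 − 29241 = 6270
  √(528·6270) = √3310560 = 1819.4944
r = 617 / 1819.4944 = 0.3391
t = r·√(n−2)/√(1−r²) = 0.3391·√5 / √(1−0.114989) = 0.758251 / 0.940750 = 0.806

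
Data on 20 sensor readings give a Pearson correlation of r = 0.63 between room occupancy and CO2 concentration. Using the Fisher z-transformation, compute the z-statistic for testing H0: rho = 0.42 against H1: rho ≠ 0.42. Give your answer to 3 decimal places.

1.211

z_r = atanh(0.63) = 0.741416,  z_0 = atanh(0.42) = 0.447692
SE = 1/√(n−3) = 1/√17 = 0.242536
z = (z_r − z_0)/SE = (0.741416 − 0.447692) / 0.242536 = 0.293724 / 0.242536 = 1.211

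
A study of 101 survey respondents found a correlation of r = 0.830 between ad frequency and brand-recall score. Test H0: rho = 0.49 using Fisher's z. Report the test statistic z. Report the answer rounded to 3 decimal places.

z_r = atanh(0.830) = 1.188136,  z_0 = atanh(0.49) = 0.536060
SE = 1/√(n−3) = 1/√98 = 0.101015
z = (z_r − z_0)/SE = (1.188136 − 0.536060) / 0.101015 = 0.652076 / 0.101015 = 6.455

6.455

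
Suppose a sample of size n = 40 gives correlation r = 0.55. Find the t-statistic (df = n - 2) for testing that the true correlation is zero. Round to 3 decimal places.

1 − r² = 1 − 0.3025 = 0.6975;  √(1−r²) = 0.835165
√(n−2) = √38 = 6.164414
t = r·√(n−2)/√(1−r²) = 0.55 · 6.164414 / 0.835165 = 4.060

4.060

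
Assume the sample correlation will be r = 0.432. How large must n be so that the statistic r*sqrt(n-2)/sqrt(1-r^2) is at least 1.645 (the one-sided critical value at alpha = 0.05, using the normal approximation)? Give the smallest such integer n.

Need r·√(n−2)/√(1−r²) ≥ 1.645
√(n−2) ≥ 1.645·√(1−0.186624) / 0.432 = 1.645·0.901874 / 0.432 = 3.4342
n−2 ≥ 11.7937  ⇒  n ≥ 13.7937
Smallest integer n = 14

14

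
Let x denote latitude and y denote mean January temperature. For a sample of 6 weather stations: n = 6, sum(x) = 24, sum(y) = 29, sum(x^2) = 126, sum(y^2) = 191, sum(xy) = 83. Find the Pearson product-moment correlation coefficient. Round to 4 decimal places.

-0.8450

Numerator: nΣxy − (Σx)(Σy) = 6·83 − (24)(29) = -198
Denominator: √[(nΣx²−(Σx)²)(nΣy²−(Σy)²)]
  nΣx²−(Σx)² = 6·126 − 576 = 180;  nΣy²−(Σy)² = 6·191 − 841 = 305
  √(180·305) = √54900 = 234.3075
r = -198 / 234.3075 = -0.8450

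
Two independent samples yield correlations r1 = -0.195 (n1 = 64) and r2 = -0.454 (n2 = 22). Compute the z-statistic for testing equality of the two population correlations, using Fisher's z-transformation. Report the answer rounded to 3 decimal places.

1.112

Fisher z-transforms: z1 = atanh(-0.195) = -0.197530, z2 = atanh(-0.454) = -0.489727; difference d = 0.292197
Var(d) = 1/61 + 1/19 = 0.0163934 + 0.0526316 = 0.0690250
z = d/√Var(d) = 0.292197 / √0.0690250 = 0.292197 / 0.262726 = 1.112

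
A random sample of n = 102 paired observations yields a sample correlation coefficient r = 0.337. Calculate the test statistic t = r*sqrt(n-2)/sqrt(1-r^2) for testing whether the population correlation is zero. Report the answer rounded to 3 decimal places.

3.579

1 − r² = 1 − 0.113569 = 0.886431;  √(1−r²) = 0.941505
√(n−2) = √100 = 10.000000
t = r·√(n−2)/√(1−r²) = 0.337 · 10.000000 / 0.941505 = 3.579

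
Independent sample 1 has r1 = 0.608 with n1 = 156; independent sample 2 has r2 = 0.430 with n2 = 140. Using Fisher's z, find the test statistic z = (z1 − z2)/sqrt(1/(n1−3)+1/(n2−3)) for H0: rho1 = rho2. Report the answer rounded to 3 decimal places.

Fisher z-transforms: z1 = atanh(0.608) = 0.705742, z2 = atanh(0.430) = 0.459897; difference d = 0.245845
Var(d) = 1/153 + 1/137 = 0.0065359 + 0.0072993 = 0.0138352
z = d/√Var(d) = 0.245845 / √0.0138352 = 0.245845 / 0.117623 = 2.090

2.090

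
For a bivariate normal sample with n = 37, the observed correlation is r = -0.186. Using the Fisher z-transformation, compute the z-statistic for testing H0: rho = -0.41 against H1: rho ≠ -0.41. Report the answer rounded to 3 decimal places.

z_r = atanh(-0.186) = -0.188191,  z_0 = atanh(-0.41) = -0.435611
SE = 1/√(n−3) = 1/√34 = 0.171499
z = (z_r − z_0)/SE = (-0.188191 − (-0.435611)) / 0.171499 = 0.247420 / 0.171499 = 1.443

1.443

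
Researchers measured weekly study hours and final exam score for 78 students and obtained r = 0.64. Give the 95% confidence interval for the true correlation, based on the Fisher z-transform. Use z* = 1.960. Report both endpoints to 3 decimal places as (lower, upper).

z_r = atanh(0.64) = 0.758174;  SE = 1/√(n−3) = 1/√75 = 0.115470
z-limits: 0.758174 ± 1.960·0.115470 = 0.758174 ± 0.226321 = [0.531853, 0.984495]
ρ-limits: (tanh 0.531853, tanh 0.984495) = (0.487, 0.755)

(0.487, 0.755)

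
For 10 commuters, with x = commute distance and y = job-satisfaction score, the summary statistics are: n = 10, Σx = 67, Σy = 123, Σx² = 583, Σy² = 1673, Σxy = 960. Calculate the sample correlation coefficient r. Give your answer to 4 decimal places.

0.9275

S_xy = nΣxy − ΣxΣy = 10·960 − 67·123 = 9600 − 8241 = 1359
S_xx = nΣx² − (Σx)² = 10·583 − 67² = 5830 − 4489 = 1341
S_yy = nΣy² − (Σy)² = 10·1673 − 123² = 16730 − 15129 = 1601
r = S_xy / √(S_xx·S_yy) = 1359 / √(1341·1601) = 1359 / √2146941 = 1359 / 1465.2443 = 0.9275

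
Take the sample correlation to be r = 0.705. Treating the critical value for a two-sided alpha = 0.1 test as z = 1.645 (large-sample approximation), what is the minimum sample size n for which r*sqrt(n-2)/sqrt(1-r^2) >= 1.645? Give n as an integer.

r√(n−2)/√(1−r²) ≥ 1.645  ⇔  n−2 ≥ (1.645)²·(1−r²)/r²
(1−r²)/r² = (1−0.497025)/0.497025 = 1.0120
n ≥ 2 + 2.706025·1.0120 = 2 + 2.7385 = 4.7385
⌈4.7385⌉ = 5

5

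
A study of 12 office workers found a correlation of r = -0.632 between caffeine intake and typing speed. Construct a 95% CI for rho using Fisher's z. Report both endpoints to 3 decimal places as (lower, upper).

Fisher z: z_r = atanh(r) = ½·ln((1+(-0.632))/(1−(-0.632))) = -0.744739
SE(z) = 1/√(n−3) = 1/√9 = 0.333333
95% ⇒ z* = 1.960; margin = 1.960·0.333333 = 0.653333
CI on z-scale: (-1.398072, -0.091406)
Back-transform: tanh(-1.398072) = -0.884934, tanh(-0.091406) = -0.091152

(-0.885, -0.091)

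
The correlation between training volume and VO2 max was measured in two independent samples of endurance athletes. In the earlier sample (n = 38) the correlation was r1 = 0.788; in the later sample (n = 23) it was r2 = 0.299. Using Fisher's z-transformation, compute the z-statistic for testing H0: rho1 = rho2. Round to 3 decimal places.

z1 = atanh(0.788) = 1.066133,  z2 = atanh(0.299) = 0.308421
SE = √(1/(n1−3) + 1/(n2−3)) = √(1/35 + 1/20) = √(0.0285714 + 0.0500000) = √0.0785714 = 0.280306
z = (z1 − z2)/SE = (1.066133 − 0.308421) / 0.280306 = 0.757712 / 0.280306 = 2.703

2.703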